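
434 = 434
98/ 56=7/ 4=1.75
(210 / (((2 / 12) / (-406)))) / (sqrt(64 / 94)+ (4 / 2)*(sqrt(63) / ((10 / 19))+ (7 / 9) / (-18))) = -9737544600 / (-1645+ 1620*sqrt(94)+ 216999*sqrt(7)) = -16555.19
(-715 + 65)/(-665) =130/133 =0.98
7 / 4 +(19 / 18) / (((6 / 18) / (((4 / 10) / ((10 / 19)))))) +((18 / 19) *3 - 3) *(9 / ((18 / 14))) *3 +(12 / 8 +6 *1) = 47543 / 5700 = 8.34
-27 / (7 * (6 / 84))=-54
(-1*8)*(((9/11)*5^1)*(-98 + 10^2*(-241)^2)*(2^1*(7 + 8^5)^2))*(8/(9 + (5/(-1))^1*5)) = 2246025376224450000/11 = 204184125111313636.36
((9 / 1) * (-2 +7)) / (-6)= -15 / 2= -7.50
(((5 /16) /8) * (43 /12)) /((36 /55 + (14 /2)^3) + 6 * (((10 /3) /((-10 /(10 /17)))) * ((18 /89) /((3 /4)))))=17891225 /43884768768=0.00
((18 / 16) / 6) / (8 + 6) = 3 / 224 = 0.01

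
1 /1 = 1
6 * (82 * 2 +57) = 1326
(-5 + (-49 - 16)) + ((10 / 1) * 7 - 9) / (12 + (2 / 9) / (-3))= -20893 / 322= -64.89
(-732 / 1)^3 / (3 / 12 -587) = 1568892672 / 2347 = 668467.27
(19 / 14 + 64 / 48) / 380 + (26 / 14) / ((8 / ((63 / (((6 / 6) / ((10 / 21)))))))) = 111263 / 15960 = 6.97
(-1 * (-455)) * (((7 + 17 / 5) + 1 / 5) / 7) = 689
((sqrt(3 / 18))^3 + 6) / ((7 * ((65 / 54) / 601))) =1803 * sqrt(6) / 910 + 194724 / 455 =432.82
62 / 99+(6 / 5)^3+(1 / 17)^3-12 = -586432783 / 60798375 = -9.65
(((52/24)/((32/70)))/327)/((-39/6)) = -35/15696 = -0.00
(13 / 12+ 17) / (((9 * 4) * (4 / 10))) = 1085 / 864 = 1.26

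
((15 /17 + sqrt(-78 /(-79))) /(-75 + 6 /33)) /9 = -11 * sqrt(6162) /585153 -55 /41973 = -0.00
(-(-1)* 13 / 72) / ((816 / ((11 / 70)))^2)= 1573 / 234913996800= 0.00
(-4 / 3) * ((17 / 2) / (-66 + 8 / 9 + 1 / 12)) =408 / 2341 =0.17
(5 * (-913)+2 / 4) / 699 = -3043 / 466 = -6.53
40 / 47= 0.85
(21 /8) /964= 21 /7712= 0.00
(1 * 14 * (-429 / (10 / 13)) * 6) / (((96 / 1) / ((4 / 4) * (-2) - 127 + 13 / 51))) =42721679 / 680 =62826.00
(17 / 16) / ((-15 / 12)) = -17 / 20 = -0.85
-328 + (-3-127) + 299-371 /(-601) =-158.38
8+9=17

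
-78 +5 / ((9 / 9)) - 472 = -545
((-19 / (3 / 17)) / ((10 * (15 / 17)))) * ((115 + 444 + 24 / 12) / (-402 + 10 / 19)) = 19509523 / 1144200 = 17.05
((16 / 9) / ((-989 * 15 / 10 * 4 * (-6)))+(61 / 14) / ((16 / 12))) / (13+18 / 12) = 14660171 / 65048508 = 0.23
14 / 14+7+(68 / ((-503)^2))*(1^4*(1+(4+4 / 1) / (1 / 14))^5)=1252857945996 / 253009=4951831.54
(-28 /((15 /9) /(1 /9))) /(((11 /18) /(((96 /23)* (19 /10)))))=-153216 /6325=-24.22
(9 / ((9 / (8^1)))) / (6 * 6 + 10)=4 / 23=0.17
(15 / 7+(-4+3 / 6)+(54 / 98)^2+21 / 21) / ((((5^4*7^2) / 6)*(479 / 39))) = -30069 / 35221169375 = -0.00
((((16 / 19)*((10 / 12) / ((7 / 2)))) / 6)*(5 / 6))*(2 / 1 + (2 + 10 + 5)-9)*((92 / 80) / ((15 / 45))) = 0.96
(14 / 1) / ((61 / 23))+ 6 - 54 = -2606 / 61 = -42.72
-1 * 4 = -4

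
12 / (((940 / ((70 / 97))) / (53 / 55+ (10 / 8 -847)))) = -3902913 / 501490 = -7.78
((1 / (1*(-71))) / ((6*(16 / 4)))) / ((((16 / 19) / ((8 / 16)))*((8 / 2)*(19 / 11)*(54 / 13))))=-143 / 11778048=-0.00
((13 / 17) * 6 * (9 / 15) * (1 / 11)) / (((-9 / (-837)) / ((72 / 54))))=29016 / 935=31.03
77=77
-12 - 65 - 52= -129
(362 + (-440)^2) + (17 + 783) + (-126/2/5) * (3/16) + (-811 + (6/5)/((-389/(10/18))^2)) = 63392763835097/326853360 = 193948.64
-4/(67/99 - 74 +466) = -396/38875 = -0.01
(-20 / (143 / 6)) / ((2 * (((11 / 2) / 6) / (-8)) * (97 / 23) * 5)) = 26496 / 152581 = 0.17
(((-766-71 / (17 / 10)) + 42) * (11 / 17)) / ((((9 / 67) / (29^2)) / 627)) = -1945068674.23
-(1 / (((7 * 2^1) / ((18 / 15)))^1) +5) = -178 / 35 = -5.09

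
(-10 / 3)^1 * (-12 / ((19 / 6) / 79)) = 18960 / 19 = 997.89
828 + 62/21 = 17450/21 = 830.95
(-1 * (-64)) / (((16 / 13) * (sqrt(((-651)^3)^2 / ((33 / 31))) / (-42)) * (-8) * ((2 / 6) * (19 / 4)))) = 0.00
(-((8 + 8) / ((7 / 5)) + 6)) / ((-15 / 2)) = 244 / 105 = 2.32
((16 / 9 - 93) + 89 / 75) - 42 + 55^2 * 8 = 5415292 / 225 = 24067.96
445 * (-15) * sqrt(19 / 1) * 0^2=0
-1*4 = -4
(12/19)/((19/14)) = 168/361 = 0.47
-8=-8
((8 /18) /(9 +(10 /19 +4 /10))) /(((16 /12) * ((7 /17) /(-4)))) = -6460 /19803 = -0.33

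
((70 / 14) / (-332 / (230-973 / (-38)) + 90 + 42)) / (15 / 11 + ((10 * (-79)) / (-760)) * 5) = 2030017 / 348160375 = 0.01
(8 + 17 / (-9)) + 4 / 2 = 73 / 9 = 8.11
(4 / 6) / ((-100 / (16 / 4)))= -2 / 75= -0.03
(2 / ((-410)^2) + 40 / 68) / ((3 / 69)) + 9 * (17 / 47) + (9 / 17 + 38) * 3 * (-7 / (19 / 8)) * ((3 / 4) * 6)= -1934717267387 / 1275963050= -1516.28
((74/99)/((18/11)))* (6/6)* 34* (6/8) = 629/54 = 11.65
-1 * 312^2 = -97344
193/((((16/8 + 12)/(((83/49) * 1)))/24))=192228/343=560.43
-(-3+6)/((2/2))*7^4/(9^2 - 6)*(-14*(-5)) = -33614/5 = -6722.80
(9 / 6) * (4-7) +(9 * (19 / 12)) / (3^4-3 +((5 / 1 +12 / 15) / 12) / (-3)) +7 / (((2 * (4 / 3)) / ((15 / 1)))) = 3929589 / 112088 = 35.06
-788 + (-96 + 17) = -867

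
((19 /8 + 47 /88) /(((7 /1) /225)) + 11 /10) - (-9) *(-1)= 85.61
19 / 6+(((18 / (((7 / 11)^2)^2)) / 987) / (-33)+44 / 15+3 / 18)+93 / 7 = 231634961 / 11848935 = 19.55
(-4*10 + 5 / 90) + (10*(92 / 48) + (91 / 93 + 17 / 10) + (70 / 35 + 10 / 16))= -172693 / 11160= -15.47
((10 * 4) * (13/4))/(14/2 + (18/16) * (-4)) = 52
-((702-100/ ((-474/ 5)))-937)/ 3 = 55445/ 711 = 77.98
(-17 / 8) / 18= -17 / 144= -0.12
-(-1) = 1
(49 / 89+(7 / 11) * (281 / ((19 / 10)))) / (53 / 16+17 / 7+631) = 197217552 / 1326530315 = 0.15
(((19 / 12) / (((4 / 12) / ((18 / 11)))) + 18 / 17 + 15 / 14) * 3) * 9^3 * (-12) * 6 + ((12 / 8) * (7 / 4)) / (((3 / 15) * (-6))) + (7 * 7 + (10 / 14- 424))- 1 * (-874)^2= -2323615.22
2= 2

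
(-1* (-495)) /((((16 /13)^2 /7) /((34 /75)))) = 663663 /640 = 1036.97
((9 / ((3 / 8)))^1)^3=13824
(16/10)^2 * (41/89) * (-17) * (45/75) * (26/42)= -579904/77875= -7.45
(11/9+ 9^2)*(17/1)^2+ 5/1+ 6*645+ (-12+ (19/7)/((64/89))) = 111400115/4032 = 27629.00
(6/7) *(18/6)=18/7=2.57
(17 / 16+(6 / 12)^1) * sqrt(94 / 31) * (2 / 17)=0.32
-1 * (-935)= 935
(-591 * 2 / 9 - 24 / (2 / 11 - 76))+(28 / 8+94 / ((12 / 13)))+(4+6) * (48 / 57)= -45590 / 2641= -17.26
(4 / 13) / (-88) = -0.00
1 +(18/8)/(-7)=19/28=0.68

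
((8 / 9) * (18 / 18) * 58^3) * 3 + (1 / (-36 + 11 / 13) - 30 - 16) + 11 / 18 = 4279603229 / 8226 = 520253.25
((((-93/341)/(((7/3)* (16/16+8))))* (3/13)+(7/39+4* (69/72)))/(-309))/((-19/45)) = 0.03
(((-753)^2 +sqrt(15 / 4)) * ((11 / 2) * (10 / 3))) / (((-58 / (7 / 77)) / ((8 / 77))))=-3780060 / 2233 - 10 * sqrt(15) / 6699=-1692.82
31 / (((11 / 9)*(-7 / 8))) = -2232 / 77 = -28.99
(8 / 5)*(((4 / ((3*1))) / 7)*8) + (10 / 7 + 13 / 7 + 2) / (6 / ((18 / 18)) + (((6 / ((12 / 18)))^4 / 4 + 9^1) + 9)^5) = 1095642063255188203264 / 449384440007010708795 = 2.44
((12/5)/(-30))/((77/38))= -76/1925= -0.04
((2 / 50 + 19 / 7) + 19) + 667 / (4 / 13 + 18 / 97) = 149558179 / 108850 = 1373.98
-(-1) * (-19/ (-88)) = 0.22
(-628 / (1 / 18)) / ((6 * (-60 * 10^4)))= 157 / 50000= 0.00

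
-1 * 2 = -2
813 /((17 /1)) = 813 /17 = 47.82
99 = 99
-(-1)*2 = 2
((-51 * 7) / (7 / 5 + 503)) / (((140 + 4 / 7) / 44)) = -45815 / 206804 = -0.22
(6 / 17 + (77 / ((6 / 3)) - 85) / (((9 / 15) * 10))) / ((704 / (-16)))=503 / 2992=0.17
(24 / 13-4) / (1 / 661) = -18508 / 13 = -1423.69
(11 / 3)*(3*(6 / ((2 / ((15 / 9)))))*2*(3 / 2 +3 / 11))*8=1560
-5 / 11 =-0.45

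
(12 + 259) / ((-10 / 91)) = -24661 / 10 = -2466.10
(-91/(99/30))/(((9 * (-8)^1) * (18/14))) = 3185/10692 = 0.30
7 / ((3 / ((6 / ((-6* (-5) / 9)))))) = 21 / 5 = 4.20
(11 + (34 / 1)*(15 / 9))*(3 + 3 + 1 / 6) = 7511 / 18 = 417.28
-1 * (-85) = 85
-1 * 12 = -12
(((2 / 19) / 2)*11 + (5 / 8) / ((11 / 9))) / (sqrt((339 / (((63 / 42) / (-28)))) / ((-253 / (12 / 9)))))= 1823*sqrt(1200738) / 10580416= 0.19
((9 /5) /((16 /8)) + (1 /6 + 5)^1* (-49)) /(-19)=3784 /285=13.28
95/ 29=3.28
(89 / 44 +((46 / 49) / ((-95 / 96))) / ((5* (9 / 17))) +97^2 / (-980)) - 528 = -823279123 / 1536150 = -535.94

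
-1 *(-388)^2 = -150544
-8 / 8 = -1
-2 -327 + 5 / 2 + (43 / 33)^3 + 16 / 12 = -23212015 / 71874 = -322.95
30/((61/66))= 1980/61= 32.46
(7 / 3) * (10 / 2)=11.67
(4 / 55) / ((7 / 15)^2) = 180 / 539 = 0.33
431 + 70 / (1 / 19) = 1761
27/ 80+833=66667/ 80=833.34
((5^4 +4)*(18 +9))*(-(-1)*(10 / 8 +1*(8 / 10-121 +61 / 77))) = -3090277629 / 1540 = -2006673.79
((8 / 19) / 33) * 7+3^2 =5699 / 627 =9.09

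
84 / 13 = 6.46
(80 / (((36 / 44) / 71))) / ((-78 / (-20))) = 624800 / 351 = 1780.06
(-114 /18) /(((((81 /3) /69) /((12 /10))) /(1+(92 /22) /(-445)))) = -4238026 /220275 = -19.24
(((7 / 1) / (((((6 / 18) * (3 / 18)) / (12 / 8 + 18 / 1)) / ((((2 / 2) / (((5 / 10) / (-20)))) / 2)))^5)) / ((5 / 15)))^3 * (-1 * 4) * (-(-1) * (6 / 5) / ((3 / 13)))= 954504326153962164904470719980288454113159702118400000000000000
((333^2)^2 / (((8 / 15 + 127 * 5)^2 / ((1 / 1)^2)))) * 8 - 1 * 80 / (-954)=10557667192734160 / 43348848453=243551.27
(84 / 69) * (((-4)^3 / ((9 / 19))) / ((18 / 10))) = -170240 / 1863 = -91.38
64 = 64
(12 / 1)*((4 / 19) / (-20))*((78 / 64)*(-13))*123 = 187083 / 760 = 246.16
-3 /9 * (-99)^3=323433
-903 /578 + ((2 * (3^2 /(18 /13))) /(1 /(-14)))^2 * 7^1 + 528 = 134323985 /578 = 232394.44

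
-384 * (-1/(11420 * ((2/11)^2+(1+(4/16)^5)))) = 3964928/121928485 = 0.03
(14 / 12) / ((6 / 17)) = 119 / 36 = 3.31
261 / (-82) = -3.18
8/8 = 1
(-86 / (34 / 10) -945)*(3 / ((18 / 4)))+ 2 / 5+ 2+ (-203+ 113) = -187288 / 255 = -734.46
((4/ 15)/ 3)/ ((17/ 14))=56/ 765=0.07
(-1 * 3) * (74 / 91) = -222 / 91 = -2.44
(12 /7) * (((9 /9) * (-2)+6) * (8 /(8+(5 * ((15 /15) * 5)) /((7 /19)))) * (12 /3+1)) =640 /177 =3.62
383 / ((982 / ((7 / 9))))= 0.30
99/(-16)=-99/16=-6.19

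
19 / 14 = 1.36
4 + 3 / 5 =23 / 5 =4.60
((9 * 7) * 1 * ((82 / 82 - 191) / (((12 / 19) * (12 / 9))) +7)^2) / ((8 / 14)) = 5269607.19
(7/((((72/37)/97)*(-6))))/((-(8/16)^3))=25123/54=465.24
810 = 810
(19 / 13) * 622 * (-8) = -94544 / 13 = -7272.62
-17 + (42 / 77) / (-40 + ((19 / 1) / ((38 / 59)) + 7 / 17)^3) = -196405817987 / 11553297283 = -17.00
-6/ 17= -0.35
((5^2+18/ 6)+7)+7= 42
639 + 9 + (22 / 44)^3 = 648.12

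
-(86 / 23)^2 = -7396 / 529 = -13.98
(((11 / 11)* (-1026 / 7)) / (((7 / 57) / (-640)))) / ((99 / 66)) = 24952320 / 49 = 509231.02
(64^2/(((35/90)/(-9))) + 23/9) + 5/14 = -11943569/126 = -94790.23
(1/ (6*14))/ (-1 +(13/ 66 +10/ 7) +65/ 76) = 209/ 25997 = 0.01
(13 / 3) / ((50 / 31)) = 403 / 150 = 2.69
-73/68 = -1.07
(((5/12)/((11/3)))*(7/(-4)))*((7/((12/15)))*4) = -1225/176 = -6.96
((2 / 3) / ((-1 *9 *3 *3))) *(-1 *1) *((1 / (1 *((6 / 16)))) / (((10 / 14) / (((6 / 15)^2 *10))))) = 0.05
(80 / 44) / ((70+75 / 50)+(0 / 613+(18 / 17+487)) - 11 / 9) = 0.00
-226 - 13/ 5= -1143/ 5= -228.60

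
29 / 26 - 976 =-25347 / 26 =-974.88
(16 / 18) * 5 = 40 / 9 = 4.44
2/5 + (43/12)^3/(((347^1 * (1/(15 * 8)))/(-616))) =-153044729/15615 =-9801.14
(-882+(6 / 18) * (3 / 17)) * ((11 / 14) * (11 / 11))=-692.95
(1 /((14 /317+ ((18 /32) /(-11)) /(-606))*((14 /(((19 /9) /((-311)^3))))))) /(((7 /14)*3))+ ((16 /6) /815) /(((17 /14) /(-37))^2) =2028580713367902962944 /667758619526662291635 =3.04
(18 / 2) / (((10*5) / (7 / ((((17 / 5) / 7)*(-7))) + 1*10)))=243 / 170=1.43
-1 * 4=-4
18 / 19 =0.95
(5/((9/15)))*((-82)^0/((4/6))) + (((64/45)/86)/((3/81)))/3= 12.65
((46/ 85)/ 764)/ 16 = 23/ 519520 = 0.00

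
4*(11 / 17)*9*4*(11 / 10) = 8712 / 85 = 102.49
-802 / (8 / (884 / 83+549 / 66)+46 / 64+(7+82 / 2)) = -888923968 / 54466539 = -16.32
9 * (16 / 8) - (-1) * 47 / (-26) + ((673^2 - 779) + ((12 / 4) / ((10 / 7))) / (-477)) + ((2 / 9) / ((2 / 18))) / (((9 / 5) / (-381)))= 1556254134 / 3445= 451742.85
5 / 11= 0.45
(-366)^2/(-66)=-22326/11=-2029.64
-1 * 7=-7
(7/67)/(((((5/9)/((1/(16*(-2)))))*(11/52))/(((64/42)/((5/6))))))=-936/18425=-0.05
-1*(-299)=299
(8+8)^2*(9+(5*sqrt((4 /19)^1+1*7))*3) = 2304+3840*sqrt(2603) /19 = 12615.33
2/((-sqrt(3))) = -2*sqrt(3)/3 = -1.15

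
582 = 582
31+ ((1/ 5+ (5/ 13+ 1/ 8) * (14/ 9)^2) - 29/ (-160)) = 5494873/ 168480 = 32.61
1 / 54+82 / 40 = 1117 / 540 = 2.07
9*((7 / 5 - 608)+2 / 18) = -27292 / 5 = -5458.40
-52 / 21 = -2.48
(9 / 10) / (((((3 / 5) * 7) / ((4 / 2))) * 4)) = 3 / 28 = 0.11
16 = 16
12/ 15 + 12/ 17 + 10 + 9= 1743/ 85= 20.51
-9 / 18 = -0.50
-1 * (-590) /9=590 /9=65.56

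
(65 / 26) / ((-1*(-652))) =5 / 1304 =0.00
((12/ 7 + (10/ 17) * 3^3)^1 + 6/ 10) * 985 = 2132919/ 119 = 17923.69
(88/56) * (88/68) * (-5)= -1210/119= -10.17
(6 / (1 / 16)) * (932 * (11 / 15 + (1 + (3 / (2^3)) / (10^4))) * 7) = 678510679 / 625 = 1085617.09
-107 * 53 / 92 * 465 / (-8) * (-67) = -176680005 / 736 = -240054.35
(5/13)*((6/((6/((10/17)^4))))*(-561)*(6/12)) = -825000/63869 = -12.92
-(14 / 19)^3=-2744 / 6859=-0.40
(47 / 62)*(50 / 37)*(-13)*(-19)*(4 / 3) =1160900 / 3441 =337.37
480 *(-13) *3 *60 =-1123200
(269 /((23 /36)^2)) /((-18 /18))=-348624 /529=-659.02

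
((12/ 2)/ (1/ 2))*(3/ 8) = 4.50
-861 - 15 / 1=-876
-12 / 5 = -2.40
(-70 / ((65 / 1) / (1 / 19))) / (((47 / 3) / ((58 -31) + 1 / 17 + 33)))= -42882 / 197353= -0.22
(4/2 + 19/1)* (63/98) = 27/2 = 13.50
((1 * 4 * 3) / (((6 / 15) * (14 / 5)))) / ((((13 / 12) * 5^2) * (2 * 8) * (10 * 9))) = 1 / 3640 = 0.00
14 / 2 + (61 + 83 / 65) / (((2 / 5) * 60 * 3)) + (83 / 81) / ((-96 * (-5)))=3976343 / 505440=7.87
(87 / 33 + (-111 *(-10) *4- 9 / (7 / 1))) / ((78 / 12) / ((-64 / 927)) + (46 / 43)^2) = -80938037248 / 1694881727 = -47.75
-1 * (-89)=89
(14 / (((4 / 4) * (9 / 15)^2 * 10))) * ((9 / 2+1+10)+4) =455 / 6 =75.83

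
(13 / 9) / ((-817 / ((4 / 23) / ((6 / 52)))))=-1352 / 507357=-0.00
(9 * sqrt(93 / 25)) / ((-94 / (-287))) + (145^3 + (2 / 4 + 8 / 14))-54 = 2583 * sqrt(93) / 470 + 42680009 / 14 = 3048625.07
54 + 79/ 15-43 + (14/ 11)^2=32464/ 1815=17.89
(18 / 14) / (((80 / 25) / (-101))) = -4545 / 112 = -40.58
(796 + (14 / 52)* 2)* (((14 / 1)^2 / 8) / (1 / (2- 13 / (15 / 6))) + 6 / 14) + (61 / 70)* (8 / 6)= -84774799 / 1365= -62106.08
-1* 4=-4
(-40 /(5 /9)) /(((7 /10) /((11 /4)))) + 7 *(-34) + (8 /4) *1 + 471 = -335 /7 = -47.86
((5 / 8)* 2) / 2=5 / 8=0.62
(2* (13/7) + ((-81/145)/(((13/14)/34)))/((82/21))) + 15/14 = -489637/1081990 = -0.45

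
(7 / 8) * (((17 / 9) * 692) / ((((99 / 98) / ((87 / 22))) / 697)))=20390126519 / 6534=3120619.30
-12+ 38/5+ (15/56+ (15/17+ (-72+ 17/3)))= -993647/14280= -69.58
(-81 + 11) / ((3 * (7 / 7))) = -70 / 3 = -23.33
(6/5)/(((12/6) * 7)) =3/35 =0.09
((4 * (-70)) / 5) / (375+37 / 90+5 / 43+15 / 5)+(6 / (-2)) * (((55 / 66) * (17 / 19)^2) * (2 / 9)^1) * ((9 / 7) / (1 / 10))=-21715470890 / 3701804827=-5.87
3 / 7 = 0.43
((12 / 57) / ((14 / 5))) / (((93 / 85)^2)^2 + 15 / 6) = 1044012500 / 54611599091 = 0.02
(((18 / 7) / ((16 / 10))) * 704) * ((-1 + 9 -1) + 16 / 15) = 63888 / 7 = 9126.86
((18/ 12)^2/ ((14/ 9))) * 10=14.46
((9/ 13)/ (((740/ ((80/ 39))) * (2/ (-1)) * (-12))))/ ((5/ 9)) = 0.00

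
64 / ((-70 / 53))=-1696 / 35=-48.46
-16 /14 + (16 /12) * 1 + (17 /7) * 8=412 /21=19.62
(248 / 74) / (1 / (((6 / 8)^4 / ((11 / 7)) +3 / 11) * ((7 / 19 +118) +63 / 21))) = 192.83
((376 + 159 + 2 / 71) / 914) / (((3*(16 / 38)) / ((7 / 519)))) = 5052271 / 808319664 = 0.01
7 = 7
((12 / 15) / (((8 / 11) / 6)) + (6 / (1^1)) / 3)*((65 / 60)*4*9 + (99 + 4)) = 6106 / 5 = 1221.20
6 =6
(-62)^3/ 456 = -29791/ 57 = -522.65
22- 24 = -2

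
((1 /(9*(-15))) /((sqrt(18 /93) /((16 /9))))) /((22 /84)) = -112*sqrt(186) /13365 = -0.11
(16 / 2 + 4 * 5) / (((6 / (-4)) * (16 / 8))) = -28 / 3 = -9.33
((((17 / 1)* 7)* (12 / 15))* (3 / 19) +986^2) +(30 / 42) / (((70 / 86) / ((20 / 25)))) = 905129124 / 931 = 972211.73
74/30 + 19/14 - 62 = -12217/210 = -58.18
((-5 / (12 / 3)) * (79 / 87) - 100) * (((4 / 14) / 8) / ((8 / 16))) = -35195 / 4872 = -7.22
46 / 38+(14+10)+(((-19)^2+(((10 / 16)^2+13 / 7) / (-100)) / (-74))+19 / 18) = 219541004197 / 566899200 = 387.27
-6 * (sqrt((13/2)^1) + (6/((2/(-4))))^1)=72- 3 * sqrt(26)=56.70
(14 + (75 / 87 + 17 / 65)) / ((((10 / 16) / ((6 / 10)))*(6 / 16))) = 1824512 / 47125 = 38.72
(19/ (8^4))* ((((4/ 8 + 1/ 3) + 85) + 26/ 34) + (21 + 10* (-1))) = 189145/ 417792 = 0.45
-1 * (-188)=188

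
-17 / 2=-8.50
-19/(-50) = 19/50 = 0.38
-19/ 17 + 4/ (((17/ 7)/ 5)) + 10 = 291/ 17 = 17.12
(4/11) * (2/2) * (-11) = -4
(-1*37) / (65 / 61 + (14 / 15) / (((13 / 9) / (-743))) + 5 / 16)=2347280 / 30369631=0.08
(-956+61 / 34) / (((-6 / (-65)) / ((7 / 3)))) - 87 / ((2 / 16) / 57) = -39040829 / 612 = -63792.20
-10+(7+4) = 1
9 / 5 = 1.80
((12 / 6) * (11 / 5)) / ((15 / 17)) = 374 / 75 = 4.99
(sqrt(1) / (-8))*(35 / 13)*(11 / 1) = -385 / 104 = -3.70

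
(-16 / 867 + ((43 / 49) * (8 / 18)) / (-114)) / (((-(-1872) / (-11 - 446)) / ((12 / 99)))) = 36312763 / 56097187146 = 0.00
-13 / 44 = -0.30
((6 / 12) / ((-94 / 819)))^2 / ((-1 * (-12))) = 223587 / 141376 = 1.58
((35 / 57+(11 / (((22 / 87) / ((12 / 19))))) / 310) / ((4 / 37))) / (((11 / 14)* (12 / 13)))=2612792 / 291555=8.96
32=32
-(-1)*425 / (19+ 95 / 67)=28475 / 1368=20.82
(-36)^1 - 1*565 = -601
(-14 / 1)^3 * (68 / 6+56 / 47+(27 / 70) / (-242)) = -2931398834 / 85305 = -34363.74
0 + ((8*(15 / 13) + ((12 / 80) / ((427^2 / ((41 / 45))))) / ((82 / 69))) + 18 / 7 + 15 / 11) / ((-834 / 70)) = -68654685889 / 62128346280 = -1.11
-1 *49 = -49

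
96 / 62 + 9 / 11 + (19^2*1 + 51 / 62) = 248377 / 682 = 364.19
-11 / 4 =-2.75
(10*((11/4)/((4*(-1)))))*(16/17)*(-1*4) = 440/17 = 25.88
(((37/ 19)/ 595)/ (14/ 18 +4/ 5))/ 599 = 333/ 96158069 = 0.00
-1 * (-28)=28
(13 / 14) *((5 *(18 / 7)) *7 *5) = 2925 / 7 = 417.86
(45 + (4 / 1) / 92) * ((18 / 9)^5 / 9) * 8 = 265216 / 207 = 1281.24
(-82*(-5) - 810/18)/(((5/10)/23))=16790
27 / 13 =2.08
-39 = -39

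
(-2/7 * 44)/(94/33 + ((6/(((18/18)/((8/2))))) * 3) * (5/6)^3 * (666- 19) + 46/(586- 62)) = -253616/543916653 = -0.00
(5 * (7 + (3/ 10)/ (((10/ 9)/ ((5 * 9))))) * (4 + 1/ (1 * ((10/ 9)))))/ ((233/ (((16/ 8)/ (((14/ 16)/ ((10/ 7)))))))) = 1532/ 233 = 6.58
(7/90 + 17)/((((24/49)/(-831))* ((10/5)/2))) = -20861701/720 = -28974.58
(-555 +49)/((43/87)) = -44022/43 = -1023.77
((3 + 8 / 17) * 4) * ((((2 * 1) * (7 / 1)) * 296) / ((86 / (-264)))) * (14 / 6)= -301219072 / 731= -412064.39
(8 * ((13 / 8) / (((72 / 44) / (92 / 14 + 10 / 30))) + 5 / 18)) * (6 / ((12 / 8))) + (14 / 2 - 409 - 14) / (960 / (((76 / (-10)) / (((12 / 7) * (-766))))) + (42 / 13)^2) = 1489661399594 / 6524892171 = 228.30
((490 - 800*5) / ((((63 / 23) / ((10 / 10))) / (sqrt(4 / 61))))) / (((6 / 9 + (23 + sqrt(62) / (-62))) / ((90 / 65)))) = -328037040*sqrt(61) / 133451591 - 223560*sqrt(3782) / 133451591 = -19.30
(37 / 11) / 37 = 1 / 11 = 0.09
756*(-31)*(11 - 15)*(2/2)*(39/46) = 1828008/23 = 79478.61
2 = 2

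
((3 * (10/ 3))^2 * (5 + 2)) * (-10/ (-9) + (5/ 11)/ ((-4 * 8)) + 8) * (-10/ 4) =-25216625/ 1584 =-15919.59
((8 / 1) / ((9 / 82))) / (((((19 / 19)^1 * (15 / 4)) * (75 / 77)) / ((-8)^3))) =-10217.14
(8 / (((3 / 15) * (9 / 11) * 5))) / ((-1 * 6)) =-44 / 27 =-1.63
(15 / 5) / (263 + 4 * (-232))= -3 / 665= -0.00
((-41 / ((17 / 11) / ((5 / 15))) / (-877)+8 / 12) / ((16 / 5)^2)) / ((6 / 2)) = 756725 / 34350336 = 0.02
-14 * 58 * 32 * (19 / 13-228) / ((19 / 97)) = 390669440 / 13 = 30051495.38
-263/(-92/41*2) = 58.60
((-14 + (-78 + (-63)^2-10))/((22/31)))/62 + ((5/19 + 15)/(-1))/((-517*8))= 87.89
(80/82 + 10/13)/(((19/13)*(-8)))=-465/3116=-0.15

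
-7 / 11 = -0.64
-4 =-4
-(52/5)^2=-2704/25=-108.16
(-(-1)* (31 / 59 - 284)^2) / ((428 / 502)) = 70211131875 / 744934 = 94251.48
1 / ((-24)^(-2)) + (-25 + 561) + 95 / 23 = 25671 / 23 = 1116.13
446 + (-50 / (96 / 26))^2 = 362521 / 576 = 629.38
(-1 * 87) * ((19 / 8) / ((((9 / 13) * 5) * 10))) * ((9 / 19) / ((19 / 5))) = -1131 / 1520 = -0.74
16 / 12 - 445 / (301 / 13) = -17.89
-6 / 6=-1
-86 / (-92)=43 / 46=0.93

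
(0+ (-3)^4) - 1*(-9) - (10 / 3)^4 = -33.46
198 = 198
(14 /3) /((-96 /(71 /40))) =-497 /5760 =-0.09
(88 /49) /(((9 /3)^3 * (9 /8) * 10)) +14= 14.01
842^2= 708964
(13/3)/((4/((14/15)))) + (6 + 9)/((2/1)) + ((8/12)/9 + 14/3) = 1789/135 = 13.25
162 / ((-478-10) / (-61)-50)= -27 / 7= -3.86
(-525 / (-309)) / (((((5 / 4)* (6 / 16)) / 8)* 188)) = 2240 / 14523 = 0.15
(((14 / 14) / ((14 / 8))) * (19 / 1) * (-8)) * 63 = -5472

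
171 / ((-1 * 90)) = -1.90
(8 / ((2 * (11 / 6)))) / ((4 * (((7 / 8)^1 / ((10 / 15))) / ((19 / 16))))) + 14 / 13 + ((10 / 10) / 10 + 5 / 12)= 125351 / 60060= 2.09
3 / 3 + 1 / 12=13 / 12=1.08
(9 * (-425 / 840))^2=65025 / 3136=20.74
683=683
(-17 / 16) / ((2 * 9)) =-17 / 288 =-0.06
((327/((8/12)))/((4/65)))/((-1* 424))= -63765/3392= -18.80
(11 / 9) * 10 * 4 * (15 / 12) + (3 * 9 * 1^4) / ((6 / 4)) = 712 / 9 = 79.11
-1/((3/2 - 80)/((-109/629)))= -218/98753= -0.00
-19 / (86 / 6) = -57 / 43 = -1.33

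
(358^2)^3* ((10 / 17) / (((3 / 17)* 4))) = 5263058151187360 / 3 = 1754352717062453.33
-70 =-70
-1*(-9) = 9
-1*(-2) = 2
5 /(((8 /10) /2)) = 25 /2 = 12.50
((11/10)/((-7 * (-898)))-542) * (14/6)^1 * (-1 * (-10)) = -11356703/898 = -12646.66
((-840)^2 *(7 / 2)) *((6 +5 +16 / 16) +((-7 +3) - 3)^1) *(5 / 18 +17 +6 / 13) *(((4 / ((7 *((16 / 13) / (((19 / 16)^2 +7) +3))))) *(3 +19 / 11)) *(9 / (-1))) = -49370051166.90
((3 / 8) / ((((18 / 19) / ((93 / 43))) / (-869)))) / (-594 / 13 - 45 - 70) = 6653933 / 1437232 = 4.63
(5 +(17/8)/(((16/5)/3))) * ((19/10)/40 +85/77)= 6347877/788480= 8.05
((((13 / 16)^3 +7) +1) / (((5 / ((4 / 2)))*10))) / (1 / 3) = 1.02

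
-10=-10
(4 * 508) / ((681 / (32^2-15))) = 2050288 / 681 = 3010.70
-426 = -426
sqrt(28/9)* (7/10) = 7* sqrt(7)/15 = 1.23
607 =607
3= 3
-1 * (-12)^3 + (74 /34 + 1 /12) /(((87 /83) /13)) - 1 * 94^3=-14710038869 /17748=-828827.97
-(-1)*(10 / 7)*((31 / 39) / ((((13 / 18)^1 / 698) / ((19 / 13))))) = 24667320 / 15379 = 1603.96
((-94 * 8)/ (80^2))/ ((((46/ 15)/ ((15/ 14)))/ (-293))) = 123939/ 10304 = 12.03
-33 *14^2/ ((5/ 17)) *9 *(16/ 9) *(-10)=3518592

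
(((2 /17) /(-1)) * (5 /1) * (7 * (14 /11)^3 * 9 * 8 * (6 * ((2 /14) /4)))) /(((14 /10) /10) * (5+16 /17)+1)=-16464000 /230263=-71.50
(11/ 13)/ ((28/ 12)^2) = 0.16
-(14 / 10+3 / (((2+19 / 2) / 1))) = -191 / 115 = -1.66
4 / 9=0.44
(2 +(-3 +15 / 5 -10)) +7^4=2393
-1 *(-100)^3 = 1000000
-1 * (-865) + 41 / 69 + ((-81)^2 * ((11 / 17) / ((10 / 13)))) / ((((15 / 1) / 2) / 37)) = 823811323 / 29325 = 28092.46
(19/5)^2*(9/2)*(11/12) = 11913/200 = 59.56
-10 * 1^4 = -10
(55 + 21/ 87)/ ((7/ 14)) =3204/ 29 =110.48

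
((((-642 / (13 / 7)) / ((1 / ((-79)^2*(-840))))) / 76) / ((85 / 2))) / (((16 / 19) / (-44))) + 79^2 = -29309910.47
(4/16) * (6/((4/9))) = 27/8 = 3.38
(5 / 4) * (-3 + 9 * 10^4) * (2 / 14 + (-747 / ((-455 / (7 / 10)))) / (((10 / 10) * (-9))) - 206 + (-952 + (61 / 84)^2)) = -79625790688501 / 611520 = -130209626.32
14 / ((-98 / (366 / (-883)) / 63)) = 3294 / 883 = 3.73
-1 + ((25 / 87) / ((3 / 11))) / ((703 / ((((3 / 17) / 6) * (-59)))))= -6254647 / 6238422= -1.00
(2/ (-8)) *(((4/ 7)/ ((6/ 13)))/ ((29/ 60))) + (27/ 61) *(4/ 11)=-65306/ 136213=-0.48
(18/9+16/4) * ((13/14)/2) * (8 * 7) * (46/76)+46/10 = 9407/95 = 99.02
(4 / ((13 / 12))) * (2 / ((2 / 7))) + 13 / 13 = 349 / 13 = 26.85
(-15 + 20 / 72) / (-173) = 265 / 3114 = 0.09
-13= -13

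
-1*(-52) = 52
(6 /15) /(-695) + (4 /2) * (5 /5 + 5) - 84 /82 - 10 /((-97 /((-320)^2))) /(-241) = -109340533164 /3330638075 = -32.83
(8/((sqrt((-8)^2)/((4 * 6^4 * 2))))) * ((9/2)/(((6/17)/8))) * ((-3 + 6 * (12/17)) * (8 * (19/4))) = 49641984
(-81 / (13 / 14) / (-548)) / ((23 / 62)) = 17577 / 40963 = 0.43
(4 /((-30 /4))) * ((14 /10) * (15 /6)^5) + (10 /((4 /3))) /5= -71.42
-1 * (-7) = 7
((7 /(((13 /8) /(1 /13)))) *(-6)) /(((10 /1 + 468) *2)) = -0.00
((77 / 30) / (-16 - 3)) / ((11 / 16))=-56 / 285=-0.20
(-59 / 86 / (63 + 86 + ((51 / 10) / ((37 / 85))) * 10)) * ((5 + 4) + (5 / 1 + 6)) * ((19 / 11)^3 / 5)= -14973197 / 281815292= -0.05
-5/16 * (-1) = 5/16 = 0.31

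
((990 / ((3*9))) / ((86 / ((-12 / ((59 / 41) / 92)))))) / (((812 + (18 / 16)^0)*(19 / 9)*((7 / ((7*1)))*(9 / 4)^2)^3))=-3399024640 / 2314073563911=-0.00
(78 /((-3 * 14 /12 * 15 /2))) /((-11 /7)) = 104 /55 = 1.89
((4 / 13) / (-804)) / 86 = -1 / 224718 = -0.00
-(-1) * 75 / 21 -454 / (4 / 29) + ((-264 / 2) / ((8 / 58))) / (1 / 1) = -59429 / 14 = -4244.93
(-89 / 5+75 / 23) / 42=-836 / 2415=-0.35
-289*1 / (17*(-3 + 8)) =-17 / 5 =-3.40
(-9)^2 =81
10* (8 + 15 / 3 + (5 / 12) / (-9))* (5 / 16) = 34975 / 864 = 40.48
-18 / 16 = -9 / 8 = -1.12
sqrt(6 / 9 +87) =sqrt(789) / 3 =9.36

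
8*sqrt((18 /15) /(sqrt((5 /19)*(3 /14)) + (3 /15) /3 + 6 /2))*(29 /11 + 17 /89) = 132864*sqrt(133) /(979*sqrt(15*sqrt(3990) + 12236)) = 13.63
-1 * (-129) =129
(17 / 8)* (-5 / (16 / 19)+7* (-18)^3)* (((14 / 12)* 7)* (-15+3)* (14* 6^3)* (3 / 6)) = 102850285923 / 8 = 12856285740.38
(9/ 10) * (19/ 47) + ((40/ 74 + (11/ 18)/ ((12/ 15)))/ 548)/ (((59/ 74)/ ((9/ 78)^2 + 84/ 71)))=1607784664597/ 4376094815040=0.37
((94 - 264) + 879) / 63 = 709 / 63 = 11.25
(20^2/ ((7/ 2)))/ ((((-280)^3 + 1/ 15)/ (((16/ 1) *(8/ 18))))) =-256000/ 6914879979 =-0.00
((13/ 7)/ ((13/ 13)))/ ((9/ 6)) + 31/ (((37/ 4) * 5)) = 7414/ 3885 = 1.91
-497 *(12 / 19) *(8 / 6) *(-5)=39760 / 19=2092.63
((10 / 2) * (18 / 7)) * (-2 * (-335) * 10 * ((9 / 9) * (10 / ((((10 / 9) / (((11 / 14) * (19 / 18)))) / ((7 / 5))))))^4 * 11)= 12655961404713 / 1120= 11299965539.92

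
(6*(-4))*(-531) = 12744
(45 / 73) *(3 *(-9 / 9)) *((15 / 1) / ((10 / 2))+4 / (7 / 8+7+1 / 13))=-391095 / 60371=-6.48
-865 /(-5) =173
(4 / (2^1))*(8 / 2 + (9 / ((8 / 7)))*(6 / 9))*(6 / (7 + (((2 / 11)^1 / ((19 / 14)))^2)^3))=9251255926916751 / 583413017821991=15.86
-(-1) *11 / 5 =11 / 5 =2.20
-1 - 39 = -40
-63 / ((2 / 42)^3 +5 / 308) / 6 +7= -4231969 / 6659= -635.53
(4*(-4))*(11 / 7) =-176 / 7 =-25.14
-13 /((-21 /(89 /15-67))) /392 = -2977 /30870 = -0.10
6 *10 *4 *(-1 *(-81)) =19440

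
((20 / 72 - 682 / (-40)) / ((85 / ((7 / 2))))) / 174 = 21833 / 5324400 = 0.00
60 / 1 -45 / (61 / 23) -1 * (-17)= 3662 / 61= 60.03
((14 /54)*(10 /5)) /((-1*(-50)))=7 /675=0.01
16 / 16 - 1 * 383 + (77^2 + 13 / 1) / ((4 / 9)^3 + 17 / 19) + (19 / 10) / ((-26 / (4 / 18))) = 90211426109 / 15922530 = 5665.65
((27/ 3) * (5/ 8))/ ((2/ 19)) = 855/ 16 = 53.44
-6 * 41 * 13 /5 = -3198 /5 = -639.60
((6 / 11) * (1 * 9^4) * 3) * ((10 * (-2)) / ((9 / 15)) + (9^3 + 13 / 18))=82242135 / 11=7476557.73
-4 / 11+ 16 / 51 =-28 / 561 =-0.05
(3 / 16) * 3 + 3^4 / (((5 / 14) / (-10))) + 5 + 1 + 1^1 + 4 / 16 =-36163 / 16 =-2260.19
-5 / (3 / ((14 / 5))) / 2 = -7 / 3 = -2.33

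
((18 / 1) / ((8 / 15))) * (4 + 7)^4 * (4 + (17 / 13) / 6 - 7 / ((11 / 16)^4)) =-1393459515 / 104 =-13398649.18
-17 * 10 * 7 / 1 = -1190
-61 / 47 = -1.30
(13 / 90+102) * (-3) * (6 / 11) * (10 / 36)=-9193 / 198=-46.43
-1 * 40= -40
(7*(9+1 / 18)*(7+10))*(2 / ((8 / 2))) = 19397 / 36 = 538.81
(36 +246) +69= 351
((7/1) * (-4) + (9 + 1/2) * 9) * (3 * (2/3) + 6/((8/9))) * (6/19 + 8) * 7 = 29287.17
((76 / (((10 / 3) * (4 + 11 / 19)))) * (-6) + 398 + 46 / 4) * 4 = 220182 / 145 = 1518.50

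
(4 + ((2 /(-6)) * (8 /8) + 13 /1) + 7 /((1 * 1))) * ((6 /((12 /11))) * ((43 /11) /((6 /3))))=3053 /12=254.42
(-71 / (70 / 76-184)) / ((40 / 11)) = 14839 / 139140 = 0.11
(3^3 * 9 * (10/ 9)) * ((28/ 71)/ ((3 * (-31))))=-2520/ 2201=-1.14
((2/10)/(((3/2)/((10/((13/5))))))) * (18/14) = 60/91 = 0.66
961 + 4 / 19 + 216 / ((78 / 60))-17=1110.36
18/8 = 9/4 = 2.25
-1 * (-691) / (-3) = -691 / 3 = -230.33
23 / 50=0.46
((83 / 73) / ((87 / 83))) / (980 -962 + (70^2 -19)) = 6889 / 31113549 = 0.00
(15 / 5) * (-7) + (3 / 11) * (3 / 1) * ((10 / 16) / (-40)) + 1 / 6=-20.85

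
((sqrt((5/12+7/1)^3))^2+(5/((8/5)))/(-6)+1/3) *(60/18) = 3523225/2592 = 1359.27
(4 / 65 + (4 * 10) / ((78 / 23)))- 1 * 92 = -15628 / 195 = -80.14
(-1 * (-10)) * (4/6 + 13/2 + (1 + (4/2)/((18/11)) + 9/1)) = 1655/9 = 183.89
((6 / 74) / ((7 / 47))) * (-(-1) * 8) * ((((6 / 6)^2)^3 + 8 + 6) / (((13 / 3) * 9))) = 1.68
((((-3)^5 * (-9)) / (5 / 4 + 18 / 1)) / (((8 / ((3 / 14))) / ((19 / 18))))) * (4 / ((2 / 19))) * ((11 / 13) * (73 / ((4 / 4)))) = 19211337 / 2548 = 7539.77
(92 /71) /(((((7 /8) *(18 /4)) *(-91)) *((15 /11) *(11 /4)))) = -5888 /6105645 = -0.00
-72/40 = -9/5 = -1.80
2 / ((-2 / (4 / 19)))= -4 / 19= -0.21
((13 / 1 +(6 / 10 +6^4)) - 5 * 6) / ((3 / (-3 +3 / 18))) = -1208.51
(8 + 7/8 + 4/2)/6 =29/16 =1.81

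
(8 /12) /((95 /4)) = 8 /285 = 0.03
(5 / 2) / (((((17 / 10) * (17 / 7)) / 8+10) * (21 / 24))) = 1600 / 5889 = 0.27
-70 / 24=-35 / 12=-2.92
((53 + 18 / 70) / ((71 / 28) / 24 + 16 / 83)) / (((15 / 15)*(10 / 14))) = 103966464 / 416125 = 249.84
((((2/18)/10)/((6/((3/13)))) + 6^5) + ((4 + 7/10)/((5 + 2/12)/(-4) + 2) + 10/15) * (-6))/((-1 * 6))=-61517293/47736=-1288.70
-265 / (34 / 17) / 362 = -265 / 724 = -0.37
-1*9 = -9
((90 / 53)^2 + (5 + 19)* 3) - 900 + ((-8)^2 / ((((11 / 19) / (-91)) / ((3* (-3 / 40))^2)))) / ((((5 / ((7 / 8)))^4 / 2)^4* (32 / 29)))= -54750679721691394938198336771625989 / 66355097239552000000000000000000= -825.12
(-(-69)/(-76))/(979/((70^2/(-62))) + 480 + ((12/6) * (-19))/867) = -73283175/37741080046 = -0.00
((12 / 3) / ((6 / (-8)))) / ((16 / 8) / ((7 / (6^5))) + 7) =-112 / 46803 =-0.00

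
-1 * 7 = -7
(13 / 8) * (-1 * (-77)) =1001 / 8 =125.12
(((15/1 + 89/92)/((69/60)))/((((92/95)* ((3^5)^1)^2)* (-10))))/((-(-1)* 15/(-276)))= 27911/62473842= 0.00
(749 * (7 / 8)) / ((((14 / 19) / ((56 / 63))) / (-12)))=-28462 / 3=-9487.33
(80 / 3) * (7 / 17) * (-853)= -477680 / 51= -9366.27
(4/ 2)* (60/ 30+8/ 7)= 44/ 7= 6.29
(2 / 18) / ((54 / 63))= 7 / 54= 0.13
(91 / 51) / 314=91 / 16014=0.01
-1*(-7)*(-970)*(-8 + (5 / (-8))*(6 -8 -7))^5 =8406356105 / 16384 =513083.26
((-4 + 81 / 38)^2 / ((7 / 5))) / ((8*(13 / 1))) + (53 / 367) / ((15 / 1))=0.03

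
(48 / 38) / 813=8 / 5149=0.00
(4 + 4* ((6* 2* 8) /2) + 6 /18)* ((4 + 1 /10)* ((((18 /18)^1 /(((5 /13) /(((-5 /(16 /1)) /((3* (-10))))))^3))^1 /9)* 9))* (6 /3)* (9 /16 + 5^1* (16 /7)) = 71253339079 /185794560000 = 0.38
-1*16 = -16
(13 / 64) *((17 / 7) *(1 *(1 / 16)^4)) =221 / 29360128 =0.00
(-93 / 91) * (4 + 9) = -93 / 7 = -13.29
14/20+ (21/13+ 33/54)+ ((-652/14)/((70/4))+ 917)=26293409/28665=917.27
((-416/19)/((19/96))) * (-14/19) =559104/6859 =81.51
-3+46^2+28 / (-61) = 128865 / 61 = 2112.54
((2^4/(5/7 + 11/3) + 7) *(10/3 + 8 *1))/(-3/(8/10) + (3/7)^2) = -1632680/48231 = -33.85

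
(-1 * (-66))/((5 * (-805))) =-66/4025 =-0.02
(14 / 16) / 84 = 1 / 96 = 0.01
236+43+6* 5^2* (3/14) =2178/7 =311.14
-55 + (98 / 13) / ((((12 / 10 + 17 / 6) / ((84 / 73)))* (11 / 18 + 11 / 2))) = -69027017 / 1263119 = -54.65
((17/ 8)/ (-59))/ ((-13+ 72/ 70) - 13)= 595/ 412528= 0.00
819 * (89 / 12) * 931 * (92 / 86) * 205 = 106655690505 / 86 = 1240182447.73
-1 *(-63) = 63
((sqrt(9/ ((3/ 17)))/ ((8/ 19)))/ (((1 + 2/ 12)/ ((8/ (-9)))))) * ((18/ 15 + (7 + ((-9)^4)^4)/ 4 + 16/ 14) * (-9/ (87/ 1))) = 616129212793242576 * sqrt(51)/ 7105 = 619288202096747.30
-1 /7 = -0.14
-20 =-20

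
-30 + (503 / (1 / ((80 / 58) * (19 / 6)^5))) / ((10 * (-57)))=-70625303 / 169128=-417.58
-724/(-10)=362/5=72.40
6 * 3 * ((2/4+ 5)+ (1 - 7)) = -9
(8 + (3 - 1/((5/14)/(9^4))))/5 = -91799/25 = -3671.96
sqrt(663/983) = sqrt(651729)/983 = 0.82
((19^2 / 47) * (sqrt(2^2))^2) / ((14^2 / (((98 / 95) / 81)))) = 38 / 19035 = 0.00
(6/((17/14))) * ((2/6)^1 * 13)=364/17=21.41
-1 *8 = -8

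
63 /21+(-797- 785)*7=-11071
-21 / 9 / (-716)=7 / 2148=0.00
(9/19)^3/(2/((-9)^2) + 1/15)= 295245/253783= 1.16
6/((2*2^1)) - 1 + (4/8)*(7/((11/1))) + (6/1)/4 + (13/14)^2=6857/2156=3.18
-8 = -8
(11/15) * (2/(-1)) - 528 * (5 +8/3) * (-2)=121418/15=8094.53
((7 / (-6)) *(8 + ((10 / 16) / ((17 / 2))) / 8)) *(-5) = 152495 / 3264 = 46.72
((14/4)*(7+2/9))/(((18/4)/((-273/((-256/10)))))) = 207025/3456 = 59.90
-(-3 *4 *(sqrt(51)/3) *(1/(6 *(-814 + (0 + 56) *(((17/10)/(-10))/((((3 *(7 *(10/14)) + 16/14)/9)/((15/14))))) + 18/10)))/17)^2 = -319225/2722659929259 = -0.00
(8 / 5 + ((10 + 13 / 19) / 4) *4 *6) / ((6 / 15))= 164.26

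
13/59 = 0.22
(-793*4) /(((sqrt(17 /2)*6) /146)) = -231556*sqrt(34) /51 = -26474.35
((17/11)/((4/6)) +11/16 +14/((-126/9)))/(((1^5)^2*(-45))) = -353/7920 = -0.04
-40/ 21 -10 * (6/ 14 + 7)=-1600/ 21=-76.19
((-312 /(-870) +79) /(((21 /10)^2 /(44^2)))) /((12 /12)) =445551040 /12789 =34838.61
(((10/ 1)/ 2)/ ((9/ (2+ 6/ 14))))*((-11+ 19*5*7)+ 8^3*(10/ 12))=275570/ 189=1458.04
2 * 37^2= 2738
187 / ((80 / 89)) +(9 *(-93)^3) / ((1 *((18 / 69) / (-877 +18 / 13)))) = 24298604263.38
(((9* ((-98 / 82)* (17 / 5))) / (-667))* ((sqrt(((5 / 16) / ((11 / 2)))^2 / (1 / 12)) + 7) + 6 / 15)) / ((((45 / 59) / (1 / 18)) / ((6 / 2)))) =49147* sqrt(3) / 36098040 + 1818439 / 20510250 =0.09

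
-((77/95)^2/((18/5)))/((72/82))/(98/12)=-4961/194940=-0.03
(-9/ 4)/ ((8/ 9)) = -81/ 32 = -2.53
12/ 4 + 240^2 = 57603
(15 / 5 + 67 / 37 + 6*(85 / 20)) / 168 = 2243 / 12432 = 0.18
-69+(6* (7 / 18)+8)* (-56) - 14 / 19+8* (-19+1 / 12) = -15195 / 19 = -799.74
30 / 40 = 3 / 4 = 0.75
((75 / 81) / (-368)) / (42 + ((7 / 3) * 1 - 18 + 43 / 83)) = -2075 / 22144032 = -0.00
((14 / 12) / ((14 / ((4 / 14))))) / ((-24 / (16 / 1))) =-1 / 63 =-0.02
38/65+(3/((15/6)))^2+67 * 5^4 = 13610033/325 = 41877.02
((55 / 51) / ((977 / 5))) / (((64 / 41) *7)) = 11275 / 22322496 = 0.00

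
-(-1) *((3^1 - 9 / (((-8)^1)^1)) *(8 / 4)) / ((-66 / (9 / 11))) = -9 / 88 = -0.10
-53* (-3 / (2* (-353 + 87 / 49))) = -7791 / 34420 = -0.23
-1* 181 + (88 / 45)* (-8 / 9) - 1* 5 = -76034 / 405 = -187.74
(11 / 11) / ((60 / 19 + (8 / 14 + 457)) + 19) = 133 / 63804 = 0.00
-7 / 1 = -7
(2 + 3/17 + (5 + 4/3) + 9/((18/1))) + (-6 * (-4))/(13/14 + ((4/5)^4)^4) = 263248843186193/7720916898794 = 34.10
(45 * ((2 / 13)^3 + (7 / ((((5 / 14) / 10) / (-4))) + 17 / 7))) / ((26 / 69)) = -37321264755 / 399854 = -93337.23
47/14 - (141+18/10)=-9761/70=-139.44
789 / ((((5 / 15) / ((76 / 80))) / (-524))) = -5891463 / 5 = -1178292.60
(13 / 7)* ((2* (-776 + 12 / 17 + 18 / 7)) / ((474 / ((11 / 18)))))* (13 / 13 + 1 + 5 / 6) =-6574711 / 627102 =-10.48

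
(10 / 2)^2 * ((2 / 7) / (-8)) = -25 / 28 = -0.89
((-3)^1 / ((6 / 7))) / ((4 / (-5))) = 35 / 8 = 4.38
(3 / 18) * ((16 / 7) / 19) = 8 / 399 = 0.02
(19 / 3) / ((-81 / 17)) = -323 / 243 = -1.33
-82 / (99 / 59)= -4838 / 99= -48.87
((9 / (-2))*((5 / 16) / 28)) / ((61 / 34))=-0.03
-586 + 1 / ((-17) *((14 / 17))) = -8205 / 14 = -586.07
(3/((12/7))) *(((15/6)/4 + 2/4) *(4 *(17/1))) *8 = 1071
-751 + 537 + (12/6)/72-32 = -8855/36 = -245.97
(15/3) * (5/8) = 25/8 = 3.12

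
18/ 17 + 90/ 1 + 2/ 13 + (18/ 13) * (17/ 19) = 388204/ 4199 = 92.45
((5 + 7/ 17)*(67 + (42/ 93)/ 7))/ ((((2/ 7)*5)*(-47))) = -5.41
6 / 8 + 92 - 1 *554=-1845 / 4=-461.25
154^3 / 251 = 3652264 / 251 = 14550.85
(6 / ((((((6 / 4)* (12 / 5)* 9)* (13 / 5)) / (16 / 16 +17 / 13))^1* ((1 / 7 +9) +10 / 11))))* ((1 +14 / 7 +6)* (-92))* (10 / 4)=-2213750 / 65403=-33.85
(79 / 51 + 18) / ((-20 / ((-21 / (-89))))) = -6979 / 30260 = -0.23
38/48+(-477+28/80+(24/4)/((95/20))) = -1082077/2280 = -474.60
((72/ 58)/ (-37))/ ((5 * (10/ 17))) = -306/ 26825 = -0.01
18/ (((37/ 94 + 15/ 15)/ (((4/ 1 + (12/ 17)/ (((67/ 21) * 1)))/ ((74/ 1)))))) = 0.74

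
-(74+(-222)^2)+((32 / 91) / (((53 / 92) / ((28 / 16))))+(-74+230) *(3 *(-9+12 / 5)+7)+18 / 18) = -176910161 / 3445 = -51352.73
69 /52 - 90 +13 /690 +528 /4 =43.35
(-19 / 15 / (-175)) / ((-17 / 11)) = -209 / 44625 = -0.00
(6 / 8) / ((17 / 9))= 0.40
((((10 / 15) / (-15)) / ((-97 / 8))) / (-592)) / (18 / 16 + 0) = -0.00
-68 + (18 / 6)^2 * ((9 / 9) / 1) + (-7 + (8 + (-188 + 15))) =-231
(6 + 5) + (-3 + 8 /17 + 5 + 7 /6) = 1493 /102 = 14.64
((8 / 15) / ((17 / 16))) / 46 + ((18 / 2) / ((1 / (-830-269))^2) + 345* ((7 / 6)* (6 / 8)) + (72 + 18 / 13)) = 6630621581651 / 609960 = 10870584.27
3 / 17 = 0.18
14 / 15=0.93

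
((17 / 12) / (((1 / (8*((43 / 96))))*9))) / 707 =731 / 916272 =0.00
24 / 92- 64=-63.74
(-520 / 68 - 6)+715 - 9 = 11770 / 17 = 692.35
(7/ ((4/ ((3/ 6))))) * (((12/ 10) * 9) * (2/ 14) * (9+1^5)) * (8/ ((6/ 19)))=342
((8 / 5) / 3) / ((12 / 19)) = 38 / 45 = 0.84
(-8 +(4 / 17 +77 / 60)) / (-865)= 6611 / 882300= 0.01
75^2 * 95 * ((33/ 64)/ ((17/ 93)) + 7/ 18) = 1866096875/ 1088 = 1715162.57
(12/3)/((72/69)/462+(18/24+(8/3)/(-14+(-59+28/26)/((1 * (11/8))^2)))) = 2984375856/516683081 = 5.78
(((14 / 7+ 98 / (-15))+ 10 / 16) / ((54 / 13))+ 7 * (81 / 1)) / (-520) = -3668063 / 3369600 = -1.09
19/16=1.19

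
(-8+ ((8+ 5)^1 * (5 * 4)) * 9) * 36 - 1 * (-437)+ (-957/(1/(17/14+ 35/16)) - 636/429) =1299410249/16016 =81132.01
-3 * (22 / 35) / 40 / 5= -33 / 3500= -0.01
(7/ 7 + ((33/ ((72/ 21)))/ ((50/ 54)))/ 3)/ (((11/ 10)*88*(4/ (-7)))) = -6251/ 77440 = -0.08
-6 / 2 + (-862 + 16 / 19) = -16419 / 19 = -864.16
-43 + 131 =88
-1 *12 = -12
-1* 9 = -9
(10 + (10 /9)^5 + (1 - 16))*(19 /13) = -3709655 /767637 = -4.83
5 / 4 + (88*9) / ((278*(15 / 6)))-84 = -226877 / 2780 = -81.61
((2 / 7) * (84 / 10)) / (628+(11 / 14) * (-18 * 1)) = 84 / 21485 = 0.00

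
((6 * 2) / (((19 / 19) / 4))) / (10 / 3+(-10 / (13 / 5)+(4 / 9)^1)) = -702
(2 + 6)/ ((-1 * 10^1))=-4/ 5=-0.80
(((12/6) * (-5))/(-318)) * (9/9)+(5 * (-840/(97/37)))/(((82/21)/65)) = -16863599615/632343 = -26668.44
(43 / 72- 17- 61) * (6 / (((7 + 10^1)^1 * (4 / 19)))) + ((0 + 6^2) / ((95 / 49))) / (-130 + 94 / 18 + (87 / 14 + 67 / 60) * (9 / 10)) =-129.92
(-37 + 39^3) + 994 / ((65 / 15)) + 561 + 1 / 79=61694352 / 1027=60072.40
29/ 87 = 1/ 3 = 0.33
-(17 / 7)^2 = -289 / 49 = -5.90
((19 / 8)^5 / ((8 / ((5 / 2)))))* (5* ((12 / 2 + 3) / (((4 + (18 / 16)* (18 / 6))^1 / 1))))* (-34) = -9471078675 / 1933312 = -4898.89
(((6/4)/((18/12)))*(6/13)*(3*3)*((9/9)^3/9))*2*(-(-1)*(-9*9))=-972/13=-74.77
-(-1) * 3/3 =1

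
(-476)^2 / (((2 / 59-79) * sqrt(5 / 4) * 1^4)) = -26735968 * sqrt(5) / 23295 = -2566.36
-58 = -58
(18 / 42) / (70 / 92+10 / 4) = 23 / 175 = 0.13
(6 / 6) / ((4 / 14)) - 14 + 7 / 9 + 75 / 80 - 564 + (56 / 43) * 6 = -3498299 / 6192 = -564.97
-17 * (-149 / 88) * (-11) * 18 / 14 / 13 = -22797 / 728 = -31.31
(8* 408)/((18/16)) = 8704/3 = 2901.33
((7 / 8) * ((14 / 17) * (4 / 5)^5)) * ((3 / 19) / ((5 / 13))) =489216 / 5046875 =0.10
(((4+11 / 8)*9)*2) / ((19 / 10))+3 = 2049 / 38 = 53.92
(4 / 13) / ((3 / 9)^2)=2.77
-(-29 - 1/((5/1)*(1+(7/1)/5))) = 29.08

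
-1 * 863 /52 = -863 /52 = -16.60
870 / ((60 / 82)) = 1189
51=51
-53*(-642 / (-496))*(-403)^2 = -89131107 / 8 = -11141388.38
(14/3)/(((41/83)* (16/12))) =581/82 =7.09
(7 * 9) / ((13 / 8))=504 / 13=38.77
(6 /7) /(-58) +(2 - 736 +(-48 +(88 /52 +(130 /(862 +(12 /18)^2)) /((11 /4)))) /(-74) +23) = -2961243512113 /4168477313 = -710.39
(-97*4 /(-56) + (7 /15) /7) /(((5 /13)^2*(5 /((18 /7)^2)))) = 13406094 /214375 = 62.54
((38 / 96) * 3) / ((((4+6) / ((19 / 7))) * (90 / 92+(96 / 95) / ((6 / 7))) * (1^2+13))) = 0.01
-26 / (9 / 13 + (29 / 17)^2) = -48841 / 6767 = -7.22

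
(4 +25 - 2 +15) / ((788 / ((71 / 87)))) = 497 / 11426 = 0.04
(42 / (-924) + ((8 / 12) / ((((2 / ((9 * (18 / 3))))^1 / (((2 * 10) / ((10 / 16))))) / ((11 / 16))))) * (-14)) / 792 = -121969 / 17424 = -7.00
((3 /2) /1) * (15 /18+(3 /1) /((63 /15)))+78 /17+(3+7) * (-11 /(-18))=55781 /4284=13.02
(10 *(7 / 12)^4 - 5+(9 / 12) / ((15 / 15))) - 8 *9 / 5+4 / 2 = -803111 / 51840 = -15.49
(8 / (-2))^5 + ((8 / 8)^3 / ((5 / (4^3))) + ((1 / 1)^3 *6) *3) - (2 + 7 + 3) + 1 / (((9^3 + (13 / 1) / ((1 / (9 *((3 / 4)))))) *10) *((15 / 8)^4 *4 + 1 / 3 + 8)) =-1005.20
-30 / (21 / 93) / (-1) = 930 / 7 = 132.86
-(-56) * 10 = 560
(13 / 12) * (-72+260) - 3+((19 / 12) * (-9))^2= 19379 / 48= 403.73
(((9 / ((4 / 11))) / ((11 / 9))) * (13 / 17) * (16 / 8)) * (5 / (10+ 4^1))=11.06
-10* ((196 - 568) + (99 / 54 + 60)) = 3101.67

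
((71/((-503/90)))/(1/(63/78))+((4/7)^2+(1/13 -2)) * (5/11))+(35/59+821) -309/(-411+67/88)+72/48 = 938801423605317/1154936188406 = 812.86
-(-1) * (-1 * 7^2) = -49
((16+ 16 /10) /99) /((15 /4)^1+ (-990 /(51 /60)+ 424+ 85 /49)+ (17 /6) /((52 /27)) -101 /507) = -9009728 /37196342265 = -0.00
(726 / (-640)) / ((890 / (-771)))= 279873 / 284800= 0.98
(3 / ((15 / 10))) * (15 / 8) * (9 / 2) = 135 / 8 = 16.88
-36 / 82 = -18 / 41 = -0.44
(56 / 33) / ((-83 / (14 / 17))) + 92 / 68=62213 / 46563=1.34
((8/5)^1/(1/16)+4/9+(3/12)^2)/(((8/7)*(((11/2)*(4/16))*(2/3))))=131579/5280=24.92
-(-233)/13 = 233/13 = 17.92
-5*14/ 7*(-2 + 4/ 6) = 40/ 3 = 13.33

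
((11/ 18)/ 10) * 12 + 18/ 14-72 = -7348/ 105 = -69.98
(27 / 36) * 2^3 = 6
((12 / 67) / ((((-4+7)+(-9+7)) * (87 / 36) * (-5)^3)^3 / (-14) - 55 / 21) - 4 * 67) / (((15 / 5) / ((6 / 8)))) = -213832178395009 / 3191525051755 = -67.00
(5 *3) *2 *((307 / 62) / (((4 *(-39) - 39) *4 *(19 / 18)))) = -2763 / 15314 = -0.18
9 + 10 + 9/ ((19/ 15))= 496/ 19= 26.11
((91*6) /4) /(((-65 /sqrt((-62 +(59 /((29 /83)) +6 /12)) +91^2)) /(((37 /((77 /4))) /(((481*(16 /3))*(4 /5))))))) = -0.18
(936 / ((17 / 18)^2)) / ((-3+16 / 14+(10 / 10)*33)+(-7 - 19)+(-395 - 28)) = -2.51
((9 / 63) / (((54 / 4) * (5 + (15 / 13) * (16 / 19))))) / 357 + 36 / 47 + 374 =1752992420668 / 4677565725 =374.77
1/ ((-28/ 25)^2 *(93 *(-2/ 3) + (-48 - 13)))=-625/ 96432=-0.01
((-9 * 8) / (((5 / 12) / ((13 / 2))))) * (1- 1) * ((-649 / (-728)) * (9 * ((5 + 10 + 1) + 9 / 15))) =0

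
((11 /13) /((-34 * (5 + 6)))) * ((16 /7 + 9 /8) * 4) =-191 /6188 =-0.03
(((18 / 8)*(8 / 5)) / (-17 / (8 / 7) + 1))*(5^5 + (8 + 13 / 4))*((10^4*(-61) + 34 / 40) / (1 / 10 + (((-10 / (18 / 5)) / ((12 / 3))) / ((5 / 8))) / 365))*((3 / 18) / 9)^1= 171885560487 / 1813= 94807258.96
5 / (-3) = -5 / 3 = -1.67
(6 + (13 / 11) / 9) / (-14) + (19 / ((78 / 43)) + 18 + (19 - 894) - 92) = -8459123 / 9009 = -938.96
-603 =-603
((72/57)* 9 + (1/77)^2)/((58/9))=11526147/6533758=1.76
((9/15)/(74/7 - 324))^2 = 441/120340900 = 0.00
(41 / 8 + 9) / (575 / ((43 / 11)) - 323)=-4859 / 60512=-0.08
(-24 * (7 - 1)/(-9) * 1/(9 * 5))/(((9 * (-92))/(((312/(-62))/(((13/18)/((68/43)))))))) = 2176/459885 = 0.00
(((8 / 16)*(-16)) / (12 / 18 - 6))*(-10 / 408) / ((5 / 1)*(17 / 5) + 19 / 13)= -13 / 6528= -0.00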